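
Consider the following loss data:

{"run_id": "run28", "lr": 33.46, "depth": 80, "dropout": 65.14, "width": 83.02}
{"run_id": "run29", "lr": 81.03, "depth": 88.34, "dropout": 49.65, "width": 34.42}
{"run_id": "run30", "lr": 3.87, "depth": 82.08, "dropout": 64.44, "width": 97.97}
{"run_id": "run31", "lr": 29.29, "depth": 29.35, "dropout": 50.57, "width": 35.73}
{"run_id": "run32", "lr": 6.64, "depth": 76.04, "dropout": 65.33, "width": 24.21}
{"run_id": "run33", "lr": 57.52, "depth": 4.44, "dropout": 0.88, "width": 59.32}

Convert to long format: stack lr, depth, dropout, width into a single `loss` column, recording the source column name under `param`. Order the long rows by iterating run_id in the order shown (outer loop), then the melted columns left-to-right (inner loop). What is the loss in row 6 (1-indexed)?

24 rows total (6 × 4). Row 6: index ⌊(6-1)/4⌋ = 1 into run_id → run29; (6-1) mod 4 = 1 into the melted columns → depth.
So row 6 is (run29, depth, 88.34); loss = 88.34.

88.34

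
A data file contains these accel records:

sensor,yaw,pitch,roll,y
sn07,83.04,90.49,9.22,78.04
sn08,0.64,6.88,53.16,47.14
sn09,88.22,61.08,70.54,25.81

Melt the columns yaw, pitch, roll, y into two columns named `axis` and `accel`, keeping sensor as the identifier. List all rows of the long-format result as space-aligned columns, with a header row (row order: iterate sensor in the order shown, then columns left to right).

sensor  axis   accel
sn07    yaw    83.04
sn07    pitch  90.49
sn07    roll   9.22 
sn07    y      78.04
sn08    yaw    0.64 
sn08    pitch  6.88 
sn08    roll   53.16
sn08    y      47.14
sn09    yaw    88.22
sn09    pitch  61.08
sn09    roll   70.54
sn09    y      25.81

Each (sensor, column) pair becomes one row: 3 × 4 = 12 rows.
For example, (sn07, yaw) → accel=83.04.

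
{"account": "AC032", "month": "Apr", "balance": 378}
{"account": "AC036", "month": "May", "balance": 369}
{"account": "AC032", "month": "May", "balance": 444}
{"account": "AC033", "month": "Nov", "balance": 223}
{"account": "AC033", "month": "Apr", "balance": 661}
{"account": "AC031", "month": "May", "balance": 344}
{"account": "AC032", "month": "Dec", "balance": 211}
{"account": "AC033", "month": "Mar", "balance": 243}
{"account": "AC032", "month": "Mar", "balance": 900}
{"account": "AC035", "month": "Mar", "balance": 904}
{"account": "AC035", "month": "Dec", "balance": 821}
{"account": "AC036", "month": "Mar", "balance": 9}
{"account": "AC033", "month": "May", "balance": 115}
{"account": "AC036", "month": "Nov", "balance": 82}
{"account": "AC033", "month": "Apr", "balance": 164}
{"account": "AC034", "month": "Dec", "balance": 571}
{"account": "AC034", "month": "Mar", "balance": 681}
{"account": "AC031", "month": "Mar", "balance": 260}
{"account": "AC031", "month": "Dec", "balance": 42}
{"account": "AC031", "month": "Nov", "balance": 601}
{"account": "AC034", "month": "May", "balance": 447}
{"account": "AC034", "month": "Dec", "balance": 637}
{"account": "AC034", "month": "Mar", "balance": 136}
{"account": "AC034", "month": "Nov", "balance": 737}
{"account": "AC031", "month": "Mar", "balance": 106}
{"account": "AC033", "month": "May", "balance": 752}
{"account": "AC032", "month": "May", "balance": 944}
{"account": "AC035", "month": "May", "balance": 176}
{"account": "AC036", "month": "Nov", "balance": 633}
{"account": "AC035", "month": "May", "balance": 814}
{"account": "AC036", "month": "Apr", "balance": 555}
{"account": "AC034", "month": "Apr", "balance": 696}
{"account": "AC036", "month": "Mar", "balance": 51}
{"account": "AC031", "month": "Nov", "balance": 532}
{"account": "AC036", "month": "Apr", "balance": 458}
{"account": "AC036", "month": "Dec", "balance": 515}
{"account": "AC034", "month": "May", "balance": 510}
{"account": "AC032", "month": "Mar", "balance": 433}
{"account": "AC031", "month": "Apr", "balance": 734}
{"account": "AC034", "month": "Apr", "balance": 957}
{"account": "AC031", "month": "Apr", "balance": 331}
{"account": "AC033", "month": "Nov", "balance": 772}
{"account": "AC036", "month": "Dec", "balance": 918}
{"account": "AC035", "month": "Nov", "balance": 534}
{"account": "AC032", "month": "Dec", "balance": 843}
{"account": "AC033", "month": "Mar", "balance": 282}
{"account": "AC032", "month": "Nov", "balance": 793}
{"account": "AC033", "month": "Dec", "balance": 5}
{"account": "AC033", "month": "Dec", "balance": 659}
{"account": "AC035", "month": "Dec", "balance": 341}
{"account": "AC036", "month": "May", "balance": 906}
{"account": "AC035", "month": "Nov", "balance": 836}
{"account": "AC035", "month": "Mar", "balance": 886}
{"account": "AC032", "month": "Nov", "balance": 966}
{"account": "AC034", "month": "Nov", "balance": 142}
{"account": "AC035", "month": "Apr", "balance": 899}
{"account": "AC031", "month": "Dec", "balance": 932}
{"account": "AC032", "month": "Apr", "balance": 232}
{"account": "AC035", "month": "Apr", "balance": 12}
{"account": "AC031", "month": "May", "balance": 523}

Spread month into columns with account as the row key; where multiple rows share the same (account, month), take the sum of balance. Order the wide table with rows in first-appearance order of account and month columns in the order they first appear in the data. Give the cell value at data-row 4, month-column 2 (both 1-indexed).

867

With rows in first-appearance order of account, row 4 is account=AC031. month columns in first-appearance order: Apr, May, Nov, Dec, Mar; column 2 is May.
Long rows with account=AC031, month=May: 344 + 523 = 867.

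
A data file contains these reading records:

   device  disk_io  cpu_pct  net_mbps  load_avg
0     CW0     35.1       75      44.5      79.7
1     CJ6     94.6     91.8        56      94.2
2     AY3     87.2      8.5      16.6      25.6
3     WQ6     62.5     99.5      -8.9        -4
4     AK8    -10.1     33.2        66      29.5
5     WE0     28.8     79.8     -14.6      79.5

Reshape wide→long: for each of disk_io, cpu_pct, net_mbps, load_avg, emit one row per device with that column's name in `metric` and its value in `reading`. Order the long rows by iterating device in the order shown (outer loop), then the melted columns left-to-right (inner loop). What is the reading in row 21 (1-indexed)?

28.8

24 rows total (6 × 4). Row 21: index ⌊(21-1)/4⌋ = 5 into device → WE0; (21-1) mod 4 = 0 into the melted columns → disk_io.
So row 21 is (WE0, disk_io, 28.8); reading = 28.8.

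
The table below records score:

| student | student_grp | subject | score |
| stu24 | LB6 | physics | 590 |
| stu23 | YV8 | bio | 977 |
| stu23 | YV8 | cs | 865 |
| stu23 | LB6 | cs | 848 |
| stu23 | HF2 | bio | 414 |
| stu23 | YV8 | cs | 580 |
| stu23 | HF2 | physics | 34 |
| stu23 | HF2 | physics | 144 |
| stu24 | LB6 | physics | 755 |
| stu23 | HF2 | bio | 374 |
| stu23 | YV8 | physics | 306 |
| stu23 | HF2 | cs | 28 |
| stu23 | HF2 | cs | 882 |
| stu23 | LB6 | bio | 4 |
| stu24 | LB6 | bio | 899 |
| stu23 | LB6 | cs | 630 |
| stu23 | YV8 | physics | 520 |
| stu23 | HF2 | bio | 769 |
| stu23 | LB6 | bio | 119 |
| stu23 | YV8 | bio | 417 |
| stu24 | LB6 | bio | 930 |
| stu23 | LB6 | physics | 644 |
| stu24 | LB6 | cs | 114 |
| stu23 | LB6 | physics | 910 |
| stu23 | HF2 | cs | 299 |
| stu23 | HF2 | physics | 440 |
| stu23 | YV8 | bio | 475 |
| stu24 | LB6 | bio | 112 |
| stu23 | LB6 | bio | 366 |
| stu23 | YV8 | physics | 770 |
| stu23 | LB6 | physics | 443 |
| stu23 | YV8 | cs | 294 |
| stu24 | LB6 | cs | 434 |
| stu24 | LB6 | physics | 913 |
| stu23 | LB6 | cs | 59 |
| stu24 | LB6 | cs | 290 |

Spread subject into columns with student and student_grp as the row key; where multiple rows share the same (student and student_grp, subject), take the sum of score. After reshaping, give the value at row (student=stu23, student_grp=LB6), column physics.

Rows with student=stu23, student_grp=LB6 and subject=physics: score values are 644, 910, 443.
644 + 910 + 443 = 1997.

1997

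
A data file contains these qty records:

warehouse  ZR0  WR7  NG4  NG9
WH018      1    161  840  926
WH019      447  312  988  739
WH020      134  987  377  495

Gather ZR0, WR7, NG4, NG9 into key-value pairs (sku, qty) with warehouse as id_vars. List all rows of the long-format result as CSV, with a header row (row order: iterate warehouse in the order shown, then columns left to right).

Each (warehouse, column) pair becomes one row: 3 × 4 = 12 rows.
For example, (WH018, ZR0) → qty=1.

warehouse,sku,qty
WH018,ZR0,1
WH018,WR7,161
WH018,NG4,840
WH018,NG9,926
WH019,ZR0,447
WH019,WR7,312
WH019,NG4,988
WH019,NG9,739
WH020,ZR0,134
WH020,WR7,987
WH020,NG4,377
WH020,NG9,495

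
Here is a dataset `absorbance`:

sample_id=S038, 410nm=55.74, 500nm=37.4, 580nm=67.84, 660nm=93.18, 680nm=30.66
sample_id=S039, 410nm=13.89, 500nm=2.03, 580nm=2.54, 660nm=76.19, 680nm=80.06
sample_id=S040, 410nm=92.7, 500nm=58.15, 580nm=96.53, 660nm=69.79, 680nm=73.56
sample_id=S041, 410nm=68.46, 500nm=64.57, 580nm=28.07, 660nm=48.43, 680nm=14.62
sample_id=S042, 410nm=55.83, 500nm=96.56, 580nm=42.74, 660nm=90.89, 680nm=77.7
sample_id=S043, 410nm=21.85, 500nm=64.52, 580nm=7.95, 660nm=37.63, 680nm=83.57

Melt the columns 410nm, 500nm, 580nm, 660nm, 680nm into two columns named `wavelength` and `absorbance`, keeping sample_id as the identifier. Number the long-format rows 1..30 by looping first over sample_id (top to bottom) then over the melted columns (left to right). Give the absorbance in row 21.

55.83

30 rows total (6 × 5). Row 21: index ⌊(21-1)/5⌋ = 4 into sample_id → S042; (21-1) mod 5 = 0 into the melted columns → 410nm.
So row 21 is (S042, 410nm, 55.83); absorbance = 55.83.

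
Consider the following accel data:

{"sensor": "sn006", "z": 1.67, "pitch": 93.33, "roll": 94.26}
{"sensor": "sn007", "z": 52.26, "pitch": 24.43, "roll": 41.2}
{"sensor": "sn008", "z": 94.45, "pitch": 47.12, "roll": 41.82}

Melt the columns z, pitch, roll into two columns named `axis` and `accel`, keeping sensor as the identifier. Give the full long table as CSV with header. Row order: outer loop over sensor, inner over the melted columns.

Each (sensor, column) pair becomes one row: 3 × 3 = 9 rows.
For example, (sn006, z) → accel=1.67.

sensor,axis,accel
sn006,z,1.67
sn006,pitch,93.33
sn006,roll,94.26
sn007,z,52.26
sn007,pitch,24.43
sn007,roll,41.2
sn008,z,94.45
sn008,pitch,47.12
sn008,roll,41.82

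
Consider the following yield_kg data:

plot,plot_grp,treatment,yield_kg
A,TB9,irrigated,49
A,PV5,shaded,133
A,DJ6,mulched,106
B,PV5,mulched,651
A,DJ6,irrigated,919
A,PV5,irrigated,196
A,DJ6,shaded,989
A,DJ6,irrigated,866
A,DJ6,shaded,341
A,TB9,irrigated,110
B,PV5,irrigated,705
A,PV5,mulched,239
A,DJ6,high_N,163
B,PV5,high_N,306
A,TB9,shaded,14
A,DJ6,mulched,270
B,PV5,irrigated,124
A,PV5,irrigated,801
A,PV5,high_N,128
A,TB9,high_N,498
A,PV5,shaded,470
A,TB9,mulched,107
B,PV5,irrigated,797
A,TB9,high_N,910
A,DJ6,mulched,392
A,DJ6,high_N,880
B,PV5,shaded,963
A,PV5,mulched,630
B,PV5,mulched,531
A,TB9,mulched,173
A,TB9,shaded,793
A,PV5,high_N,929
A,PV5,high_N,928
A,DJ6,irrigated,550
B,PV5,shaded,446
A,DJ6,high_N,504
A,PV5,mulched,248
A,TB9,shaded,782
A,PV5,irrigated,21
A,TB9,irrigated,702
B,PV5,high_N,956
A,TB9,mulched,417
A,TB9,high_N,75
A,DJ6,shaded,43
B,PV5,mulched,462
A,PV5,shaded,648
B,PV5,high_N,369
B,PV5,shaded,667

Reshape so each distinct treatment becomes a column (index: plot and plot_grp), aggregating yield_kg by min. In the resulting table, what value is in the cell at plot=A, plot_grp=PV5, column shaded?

Rows with plot=A, plot_grp=PV5 and treatment=shaded: yield_kg values are 133, 470, 648.
min(133, 470, 648) = 133.

133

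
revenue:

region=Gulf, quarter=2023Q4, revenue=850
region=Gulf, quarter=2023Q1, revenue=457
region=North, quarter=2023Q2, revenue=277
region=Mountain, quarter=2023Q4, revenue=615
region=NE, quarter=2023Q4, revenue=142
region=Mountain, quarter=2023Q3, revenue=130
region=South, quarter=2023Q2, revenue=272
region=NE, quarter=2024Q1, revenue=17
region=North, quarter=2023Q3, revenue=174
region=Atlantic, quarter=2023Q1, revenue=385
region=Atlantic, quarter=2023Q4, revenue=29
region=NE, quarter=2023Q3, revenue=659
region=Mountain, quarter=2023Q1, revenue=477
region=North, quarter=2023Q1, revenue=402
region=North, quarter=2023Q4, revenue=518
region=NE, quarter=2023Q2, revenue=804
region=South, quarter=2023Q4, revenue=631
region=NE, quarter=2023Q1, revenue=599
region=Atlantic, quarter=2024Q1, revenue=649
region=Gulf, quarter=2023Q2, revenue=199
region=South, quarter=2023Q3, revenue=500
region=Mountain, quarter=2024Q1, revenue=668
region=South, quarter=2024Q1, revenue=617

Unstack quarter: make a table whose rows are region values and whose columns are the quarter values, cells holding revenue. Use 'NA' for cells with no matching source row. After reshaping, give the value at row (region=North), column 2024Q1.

No long-format row has region=North and quarter=2024Q1, so the cell is NA.

NA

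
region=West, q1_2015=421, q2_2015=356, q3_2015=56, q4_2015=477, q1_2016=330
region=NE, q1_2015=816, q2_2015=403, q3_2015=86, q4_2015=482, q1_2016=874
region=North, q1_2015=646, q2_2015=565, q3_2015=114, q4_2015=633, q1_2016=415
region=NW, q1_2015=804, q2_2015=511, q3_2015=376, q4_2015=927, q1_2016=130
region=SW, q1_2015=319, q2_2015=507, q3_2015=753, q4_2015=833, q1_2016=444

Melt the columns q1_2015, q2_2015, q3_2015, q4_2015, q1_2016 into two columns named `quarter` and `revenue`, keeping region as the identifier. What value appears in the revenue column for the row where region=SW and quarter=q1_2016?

Unpivoting turns each (region, wide-column) pair into one long row.
The wide cell at row SW, column q1_2016 holds 444, so the long row (SW, q1_2016) has revenue=444.

444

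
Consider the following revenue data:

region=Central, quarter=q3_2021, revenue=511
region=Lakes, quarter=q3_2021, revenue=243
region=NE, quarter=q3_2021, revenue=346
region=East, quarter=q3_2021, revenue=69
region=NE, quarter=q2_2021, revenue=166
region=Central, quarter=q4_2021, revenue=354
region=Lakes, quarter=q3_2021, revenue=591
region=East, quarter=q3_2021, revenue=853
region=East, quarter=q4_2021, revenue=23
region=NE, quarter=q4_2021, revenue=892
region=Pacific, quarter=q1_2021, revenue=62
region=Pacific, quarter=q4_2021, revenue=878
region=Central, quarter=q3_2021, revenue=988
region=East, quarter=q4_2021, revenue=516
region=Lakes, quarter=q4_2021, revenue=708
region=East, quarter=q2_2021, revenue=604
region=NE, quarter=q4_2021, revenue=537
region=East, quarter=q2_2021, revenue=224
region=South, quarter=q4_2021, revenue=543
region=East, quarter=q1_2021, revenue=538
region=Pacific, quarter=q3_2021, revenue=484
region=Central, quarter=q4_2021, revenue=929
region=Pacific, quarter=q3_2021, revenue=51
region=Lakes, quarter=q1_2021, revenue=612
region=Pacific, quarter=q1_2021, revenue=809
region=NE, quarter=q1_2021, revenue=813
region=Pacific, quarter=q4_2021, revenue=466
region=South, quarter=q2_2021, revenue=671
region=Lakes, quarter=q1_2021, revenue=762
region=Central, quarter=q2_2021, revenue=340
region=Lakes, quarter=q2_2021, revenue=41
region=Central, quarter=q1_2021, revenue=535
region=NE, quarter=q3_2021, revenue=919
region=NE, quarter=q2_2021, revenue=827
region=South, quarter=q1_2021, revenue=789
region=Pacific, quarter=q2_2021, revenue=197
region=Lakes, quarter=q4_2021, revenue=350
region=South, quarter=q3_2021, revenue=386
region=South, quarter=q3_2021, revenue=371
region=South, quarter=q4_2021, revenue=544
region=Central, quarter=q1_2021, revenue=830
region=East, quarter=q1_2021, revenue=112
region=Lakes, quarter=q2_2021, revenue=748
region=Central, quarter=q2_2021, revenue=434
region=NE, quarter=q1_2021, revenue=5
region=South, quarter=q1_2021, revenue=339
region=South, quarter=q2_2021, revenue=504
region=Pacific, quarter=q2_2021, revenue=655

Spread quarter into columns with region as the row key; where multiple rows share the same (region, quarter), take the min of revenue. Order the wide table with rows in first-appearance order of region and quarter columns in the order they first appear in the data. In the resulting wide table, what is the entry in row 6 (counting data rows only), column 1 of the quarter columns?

371

With rows in first-appearance order of region, row 6 is region=South. quarter columns in first-appearance order: q3_2021, q2_2021, q4_2021, q1_2021; column 1 is q3_2021.
Long rows with region=South, quarter=q3_2021: min(386, 371) = 371.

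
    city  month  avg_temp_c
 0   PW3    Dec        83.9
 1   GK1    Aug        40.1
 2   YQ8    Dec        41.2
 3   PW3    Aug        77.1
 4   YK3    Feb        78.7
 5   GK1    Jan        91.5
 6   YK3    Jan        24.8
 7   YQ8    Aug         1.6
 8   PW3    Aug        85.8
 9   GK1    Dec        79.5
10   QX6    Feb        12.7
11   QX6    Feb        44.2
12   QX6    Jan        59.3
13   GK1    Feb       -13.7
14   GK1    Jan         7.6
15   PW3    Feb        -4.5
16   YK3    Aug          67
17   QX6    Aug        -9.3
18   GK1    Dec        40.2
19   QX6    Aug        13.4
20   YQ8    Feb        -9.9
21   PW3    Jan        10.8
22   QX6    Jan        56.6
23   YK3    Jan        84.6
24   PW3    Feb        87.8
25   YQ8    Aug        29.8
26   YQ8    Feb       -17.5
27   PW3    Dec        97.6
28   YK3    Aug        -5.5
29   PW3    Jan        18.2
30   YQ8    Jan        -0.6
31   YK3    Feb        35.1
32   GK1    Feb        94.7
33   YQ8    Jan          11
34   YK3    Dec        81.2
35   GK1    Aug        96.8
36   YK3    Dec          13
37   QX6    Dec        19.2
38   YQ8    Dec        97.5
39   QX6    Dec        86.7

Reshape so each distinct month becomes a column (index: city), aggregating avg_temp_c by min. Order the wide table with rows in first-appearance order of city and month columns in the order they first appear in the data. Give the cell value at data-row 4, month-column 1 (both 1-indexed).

With rows in first-appearance order of city, row 4 is city=YK3. month columns in first-appearance order: Dec, Aug, Feb, Jan; column 1 is Dec.
Long rows with city=YK3, month=Dec: min(81.2, 13) = 13.

13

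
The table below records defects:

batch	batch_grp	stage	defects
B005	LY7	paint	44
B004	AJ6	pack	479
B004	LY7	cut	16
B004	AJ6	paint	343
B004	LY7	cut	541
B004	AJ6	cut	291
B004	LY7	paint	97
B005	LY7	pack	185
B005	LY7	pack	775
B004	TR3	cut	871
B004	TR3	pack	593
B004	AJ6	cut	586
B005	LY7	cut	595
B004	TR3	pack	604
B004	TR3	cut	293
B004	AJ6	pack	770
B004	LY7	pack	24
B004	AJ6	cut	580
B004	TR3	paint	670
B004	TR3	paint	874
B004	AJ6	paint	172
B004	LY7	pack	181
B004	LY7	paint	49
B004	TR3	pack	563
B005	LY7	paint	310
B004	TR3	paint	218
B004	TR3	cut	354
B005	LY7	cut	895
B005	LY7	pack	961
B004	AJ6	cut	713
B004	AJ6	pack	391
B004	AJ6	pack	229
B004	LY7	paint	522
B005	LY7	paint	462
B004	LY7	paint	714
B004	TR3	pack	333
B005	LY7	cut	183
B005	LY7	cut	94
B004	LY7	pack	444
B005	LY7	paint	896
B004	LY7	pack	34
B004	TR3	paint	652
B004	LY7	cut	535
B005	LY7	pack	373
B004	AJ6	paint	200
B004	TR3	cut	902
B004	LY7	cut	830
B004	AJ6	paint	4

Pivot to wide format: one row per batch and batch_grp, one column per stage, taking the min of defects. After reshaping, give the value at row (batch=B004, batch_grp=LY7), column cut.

Rows with batch=B004, batch_grp=LY7 and stage=cut: defects values are 16, 541, 535, 830.
min(16, 541, 535, 830) = 16.

16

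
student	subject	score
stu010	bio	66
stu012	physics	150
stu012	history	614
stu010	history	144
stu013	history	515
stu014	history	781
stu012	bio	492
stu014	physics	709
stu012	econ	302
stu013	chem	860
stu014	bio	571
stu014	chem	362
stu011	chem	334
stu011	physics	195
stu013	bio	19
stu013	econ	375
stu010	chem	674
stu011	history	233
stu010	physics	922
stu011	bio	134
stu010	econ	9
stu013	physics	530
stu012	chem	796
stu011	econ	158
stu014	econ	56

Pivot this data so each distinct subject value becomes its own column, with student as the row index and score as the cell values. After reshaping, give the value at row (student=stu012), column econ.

Wide layout: rows indexed by student, columns are the 5 distinct subject values (bio, physics, history, econ, chem).
Cell (student=stu012, subject=econ) draws from the long row where student=stu012 and subject=econ, which has score=302.

302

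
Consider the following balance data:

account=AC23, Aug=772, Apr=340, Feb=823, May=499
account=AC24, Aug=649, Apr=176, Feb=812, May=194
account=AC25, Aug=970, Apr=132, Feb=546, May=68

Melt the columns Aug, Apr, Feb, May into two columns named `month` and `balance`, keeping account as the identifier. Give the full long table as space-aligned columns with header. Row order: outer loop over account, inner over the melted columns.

Each (account, column) pair becomes one row: 3 × 4 = 12 rows.
For example, (AC23, Aug) → balance=772.

account  month  balance
AC23     Aug    772    
AC23     Apr    340    
AC23     Feb    823    
AC23     May    499    
AC24     Aug    649    
AC24     Apr    176    
AC24     Feb    812    
AC24     May    194    
AC25     Aug    970    
AC25     Apr    132    
AC25     Feb    546    
AC25     May    68     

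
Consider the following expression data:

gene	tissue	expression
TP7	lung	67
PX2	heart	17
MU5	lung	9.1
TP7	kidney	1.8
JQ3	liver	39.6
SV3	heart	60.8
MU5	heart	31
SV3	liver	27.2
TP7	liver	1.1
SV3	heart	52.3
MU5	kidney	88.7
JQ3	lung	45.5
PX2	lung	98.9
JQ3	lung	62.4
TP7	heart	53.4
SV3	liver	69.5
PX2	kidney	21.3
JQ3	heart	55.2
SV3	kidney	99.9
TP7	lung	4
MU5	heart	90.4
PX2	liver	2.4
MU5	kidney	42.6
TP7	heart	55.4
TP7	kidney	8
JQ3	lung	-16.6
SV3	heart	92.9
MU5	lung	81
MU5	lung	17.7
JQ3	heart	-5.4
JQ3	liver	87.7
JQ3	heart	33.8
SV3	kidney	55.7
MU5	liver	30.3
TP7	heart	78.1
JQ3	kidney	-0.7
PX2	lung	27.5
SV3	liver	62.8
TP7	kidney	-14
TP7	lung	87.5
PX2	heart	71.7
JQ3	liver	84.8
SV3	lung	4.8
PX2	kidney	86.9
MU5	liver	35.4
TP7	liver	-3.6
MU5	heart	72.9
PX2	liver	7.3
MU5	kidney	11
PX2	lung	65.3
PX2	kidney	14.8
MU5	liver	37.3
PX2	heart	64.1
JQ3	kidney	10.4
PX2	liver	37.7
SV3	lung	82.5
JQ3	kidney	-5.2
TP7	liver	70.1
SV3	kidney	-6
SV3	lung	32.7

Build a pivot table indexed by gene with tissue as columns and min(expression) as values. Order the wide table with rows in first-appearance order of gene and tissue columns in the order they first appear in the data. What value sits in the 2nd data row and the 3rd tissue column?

With rows in first-appearance order of gene, row 2 is gene=PX2. tissue columns in first-appearance order: lung, heart, kidney, liver; column 3 is kidney.
Long rows with gene=PX2, tissue=kidney: min(21.3, 86.9, 14.8) = 14.8.

14.8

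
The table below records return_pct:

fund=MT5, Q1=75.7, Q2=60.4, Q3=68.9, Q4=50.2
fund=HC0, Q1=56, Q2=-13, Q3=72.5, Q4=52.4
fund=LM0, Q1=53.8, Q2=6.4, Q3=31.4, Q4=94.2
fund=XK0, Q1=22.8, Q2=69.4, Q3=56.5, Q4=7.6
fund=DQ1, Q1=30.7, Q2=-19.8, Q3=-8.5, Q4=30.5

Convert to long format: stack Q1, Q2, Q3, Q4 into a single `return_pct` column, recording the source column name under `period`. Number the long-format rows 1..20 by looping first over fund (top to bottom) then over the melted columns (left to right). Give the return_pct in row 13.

22.8

20 rows total (5 × 4). Row 13: index ⌊(13-1)/4⌋ = 3 into fund → XK0; (13-1) mod 4 = 0 into the melted columns → Q1.
So row 13 is (XK0, Q1, 22.8); return_pct = 22.8.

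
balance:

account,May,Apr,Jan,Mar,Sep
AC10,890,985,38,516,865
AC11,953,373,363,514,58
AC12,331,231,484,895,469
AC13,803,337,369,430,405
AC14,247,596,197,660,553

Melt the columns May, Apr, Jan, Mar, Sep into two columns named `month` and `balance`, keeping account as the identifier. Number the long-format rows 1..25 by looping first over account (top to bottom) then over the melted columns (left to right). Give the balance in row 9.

514

25 rows total (5 × 5). Row 9: index ⌊(9-1)/5⌋ = 1 into account → AC11; (9-1) mod 5 = 3 into the melted columns → Mar.
So row 9 is (AC11, Mar, 514); balance = 514.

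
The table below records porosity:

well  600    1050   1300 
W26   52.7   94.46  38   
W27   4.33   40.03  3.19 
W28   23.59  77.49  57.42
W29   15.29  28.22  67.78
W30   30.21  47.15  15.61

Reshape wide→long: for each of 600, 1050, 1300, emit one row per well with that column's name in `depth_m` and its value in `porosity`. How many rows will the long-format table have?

5 well values × 3 melted columns = 15 rows.

15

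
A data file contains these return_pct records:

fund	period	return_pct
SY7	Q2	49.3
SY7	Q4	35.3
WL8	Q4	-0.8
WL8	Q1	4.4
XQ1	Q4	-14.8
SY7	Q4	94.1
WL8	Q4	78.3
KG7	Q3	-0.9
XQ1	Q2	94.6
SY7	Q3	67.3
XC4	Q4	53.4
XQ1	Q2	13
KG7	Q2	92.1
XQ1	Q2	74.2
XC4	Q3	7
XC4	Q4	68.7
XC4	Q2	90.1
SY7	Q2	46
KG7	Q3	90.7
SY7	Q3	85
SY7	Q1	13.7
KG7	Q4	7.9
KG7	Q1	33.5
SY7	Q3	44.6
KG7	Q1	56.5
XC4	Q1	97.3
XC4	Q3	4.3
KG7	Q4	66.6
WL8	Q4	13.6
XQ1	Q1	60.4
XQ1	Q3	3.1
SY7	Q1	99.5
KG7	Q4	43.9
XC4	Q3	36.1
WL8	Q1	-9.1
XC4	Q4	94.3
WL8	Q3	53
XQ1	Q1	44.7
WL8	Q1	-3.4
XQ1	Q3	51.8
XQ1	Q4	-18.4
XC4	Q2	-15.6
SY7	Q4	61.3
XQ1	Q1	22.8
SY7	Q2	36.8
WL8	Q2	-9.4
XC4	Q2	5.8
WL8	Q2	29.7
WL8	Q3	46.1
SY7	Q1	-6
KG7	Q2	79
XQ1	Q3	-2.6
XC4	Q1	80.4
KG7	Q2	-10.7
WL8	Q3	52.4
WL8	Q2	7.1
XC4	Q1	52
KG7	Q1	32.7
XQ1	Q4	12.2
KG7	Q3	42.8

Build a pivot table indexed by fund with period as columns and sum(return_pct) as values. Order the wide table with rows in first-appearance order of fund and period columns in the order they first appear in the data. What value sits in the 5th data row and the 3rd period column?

229.7

With rows in first-appearance order of fund, row 5 is fund=XC4. period columns in first-appearance order: Q2, Q4, Q1, Q3; column 3 is Q1.
Long rows with fund=XC4, period=Q1: 97.3 + 80.4 + 52 = 229.7.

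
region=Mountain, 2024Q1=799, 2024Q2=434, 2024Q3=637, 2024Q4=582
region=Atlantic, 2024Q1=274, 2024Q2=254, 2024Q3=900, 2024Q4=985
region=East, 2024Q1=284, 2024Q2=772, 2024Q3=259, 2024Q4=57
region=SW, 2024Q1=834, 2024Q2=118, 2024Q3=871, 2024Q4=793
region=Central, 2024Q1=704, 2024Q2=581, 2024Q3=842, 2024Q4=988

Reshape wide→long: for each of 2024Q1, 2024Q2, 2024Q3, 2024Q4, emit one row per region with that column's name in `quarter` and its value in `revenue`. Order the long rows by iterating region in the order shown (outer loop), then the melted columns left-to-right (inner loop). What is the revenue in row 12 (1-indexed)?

20 rows total (5 × 4). Row 12: index ⌊(12-1)/4⌋ = 2 into region → East; (12-1) mod 4 = 3 into the melted columns → 2024Q4.
So row 12 is (East, 2024Q4, 57); revenue = 57.

57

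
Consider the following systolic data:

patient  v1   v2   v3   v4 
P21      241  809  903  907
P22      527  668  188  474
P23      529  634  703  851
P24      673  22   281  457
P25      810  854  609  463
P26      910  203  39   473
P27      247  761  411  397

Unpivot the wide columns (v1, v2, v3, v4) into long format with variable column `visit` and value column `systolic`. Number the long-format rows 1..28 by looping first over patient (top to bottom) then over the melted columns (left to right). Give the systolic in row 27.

28 rows total (7 × 4). Row 27: index ⌊(27-1)/4⌋ = 6 into patient → P27; (27-1) mod 4 = 2 into the melted columns → v3.
So row 27 is (P27, v3, 411); systolic = 411.

411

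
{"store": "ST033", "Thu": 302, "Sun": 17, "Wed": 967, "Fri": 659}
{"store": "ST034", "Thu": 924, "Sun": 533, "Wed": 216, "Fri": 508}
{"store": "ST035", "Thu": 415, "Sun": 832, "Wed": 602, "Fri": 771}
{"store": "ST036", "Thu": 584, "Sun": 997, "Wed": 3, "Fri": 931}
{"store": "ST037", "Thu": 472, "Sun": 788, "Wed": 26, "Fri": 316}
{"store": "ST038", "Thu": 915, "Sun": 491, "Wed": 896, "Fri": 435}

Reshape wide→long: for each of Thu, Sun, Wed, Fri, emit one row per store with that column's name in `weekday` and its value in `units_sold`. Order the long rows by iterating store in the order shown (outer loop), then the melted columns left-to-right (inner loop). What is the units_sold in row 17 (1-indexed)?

472

24 rows total (6 × 4). Row 17: index ⌊(17-1)/4⌋ = 4 into store → ST037; (17-1) mod 4 = 0 into the melted columns → Thu.
So row 17 is (ST037, Thu, 472); units_sold = 472.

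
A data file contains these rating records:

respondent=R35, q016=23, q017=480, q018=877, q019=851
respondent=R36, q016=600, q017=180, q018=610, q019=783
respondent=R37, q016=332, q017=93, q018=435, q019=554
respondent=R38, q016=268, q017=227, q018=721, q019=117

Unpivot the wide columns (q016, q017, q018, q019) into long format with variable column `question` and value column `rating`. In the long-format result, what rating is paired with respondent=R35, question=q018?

Unpivoting turns each (respondent, wide-column) pair into one long row.
The wide cell at row R35, column q018 holds 877, so the long row (R35, q018) has rating=877.

877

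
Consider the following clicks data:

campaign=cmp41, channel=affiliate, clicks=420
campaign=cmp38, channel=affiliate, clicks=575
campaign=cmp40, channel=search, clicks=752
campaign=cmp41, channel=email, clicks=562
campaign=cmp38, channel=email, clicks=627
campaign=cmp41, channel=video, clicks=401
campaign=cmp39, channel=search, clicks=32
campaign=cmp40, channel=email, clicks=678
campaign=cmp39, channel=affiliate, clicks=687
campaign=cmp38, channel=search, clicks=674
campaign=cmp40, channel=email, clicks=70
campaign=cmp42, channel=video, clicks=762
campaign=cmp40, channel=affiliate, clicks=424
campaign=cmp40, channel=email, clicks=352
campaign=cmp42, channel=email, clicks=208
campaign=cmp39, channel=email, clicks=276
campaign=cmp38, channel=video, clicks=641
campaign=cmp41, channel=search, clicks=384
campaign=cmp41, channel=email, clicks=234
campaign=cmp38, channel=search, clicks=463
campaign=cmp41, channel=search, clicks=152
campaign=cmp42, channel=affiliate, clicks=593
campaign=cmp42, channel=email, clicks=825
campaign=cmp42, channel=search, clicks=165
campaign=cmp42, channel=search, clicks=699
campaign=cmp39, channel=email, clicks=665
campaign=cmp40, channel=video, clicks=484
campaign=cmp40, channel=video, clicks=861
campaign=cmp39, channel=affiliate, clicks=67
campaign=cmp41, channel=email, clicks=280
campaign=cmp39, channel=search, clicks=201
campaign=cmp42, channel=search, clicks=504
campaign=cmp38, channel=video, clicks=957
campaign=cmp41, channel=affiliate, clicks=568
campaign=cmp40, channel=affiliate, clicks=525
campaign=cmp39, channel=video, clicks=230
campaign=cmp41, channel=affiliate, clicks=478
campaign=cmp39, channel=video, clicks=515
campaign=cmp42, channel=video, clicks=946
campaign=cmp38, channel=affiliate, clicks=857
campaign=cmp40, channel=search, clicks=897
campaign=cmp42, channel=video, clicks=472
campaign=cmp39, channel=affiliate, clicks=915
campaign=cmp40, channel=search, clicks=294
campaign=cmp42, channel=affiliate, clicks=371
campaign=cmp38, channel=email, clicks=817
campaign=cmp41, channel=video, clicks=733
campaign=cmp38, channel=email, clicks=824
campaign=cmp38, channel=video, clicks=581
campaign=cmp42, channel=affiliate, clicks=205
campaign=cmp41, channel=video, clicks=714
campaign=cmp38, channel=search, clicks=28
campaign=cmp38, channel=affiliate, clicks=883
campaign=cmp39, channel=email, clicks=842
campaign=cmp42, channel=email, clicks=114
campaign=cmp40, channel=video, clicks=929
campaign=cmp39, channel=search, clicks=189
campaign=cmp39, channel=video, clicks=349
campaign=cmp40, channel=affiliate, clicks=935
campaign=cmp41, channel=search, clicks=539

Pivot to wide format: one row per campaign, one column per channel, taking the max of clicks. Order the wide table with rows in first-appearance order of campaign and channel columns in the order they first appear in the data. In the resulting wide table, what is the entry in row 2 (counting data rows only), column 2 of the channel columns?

674

With rows in first-appearance order of campaign, row 2 is campaign=cmp38. channel columns in first-appearance order: affiliate, search, email, video; column 2 is search.
Long rows with campaign=cmp38, channel=search: max(674, 463, 28) = 674.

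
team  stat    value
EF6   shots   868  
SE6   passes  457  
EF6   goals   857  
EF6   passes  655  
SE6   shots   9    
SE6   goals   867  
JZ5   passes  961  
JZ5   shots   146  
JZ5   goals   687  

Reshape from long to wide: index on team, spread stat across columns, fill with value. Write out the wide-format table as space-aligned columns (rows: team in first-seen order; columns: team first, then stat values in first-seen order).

Columns: team plus the 3 distinct stat values (shots, passes, goals).
For example, row EF6 column shots takes value=868 from the long row (EF6, shots).

team  shots  passes  goals
EF6   868    655     857  
SE6   9      457     867  
JZ5   146    961     687  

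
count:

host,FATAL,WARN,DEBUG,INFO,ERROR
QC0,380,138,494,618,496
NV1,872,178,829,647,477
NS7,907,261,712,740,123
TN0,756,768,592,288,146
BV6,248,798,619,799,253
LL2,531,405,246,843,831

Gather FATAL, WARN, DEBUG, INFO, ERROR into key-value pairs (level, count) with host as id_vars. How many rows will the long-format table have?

6 host values × 5 melted columns = 30 rows.

30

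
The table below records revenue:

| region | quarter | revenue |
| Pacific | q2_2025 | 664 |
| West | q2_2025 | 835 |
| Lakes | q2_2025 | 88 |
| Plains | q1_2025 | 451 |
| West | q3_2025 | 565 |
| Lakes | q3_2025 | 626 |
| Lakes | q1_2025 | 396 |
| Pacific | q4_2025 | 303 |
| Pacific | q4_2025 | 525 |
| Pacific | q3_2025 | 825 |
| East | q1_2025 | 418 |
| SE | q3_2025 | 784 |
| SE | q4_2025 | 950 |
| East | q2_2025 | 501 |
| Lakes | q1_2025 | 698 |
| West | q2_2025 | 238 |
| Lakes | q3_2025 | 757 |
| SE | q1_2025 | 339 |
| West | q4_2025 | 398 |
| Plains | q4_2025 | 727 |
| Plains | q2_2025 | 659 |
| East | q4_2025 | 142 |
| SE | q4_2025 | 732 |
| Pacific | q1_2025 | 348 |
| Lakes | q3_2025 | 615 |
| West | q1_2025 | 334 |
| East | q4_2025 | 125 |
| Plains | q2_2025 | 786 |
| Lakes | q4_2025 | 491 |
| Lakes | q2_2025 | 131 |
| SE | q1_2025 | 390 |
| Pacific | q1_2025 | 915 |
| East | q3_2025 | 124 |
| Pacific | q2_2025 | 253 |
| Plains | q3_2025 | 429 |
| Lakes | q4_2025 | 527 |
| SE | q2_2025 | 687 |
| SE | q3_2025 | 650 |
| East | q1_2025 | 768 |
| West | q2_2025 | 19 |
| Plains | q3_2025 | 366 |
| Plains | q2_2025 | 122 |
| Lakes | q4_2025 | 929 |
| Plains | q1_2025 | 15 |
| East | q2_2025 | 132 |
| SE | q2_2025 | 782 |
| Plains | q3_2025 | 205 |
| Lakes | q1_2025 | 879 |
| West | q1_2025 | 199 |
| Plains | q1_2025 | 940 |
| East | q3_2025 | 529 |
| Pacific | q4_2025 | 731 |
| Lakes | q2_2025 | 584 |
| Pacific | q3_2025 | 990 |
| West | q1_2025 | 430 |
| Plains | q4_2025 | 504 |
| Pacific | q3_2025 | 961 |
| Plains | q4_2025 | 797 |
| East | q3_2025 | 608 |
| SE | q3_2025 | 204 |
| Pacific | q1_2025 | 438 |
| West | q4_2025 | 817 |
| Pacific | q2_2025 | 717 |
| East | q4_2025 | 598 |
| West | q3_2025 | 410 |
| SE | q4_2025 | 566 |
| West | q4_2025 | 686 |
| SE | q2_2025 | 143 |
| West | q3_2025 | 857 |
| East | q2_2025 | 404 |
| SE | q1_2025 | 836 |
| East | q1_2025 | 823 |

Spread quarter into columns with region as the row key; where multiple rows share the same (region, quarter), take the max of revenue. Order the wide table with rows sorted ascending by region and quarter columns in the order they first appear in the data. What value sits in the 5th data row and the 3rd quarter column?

784

With rows sorted ascending by region, row 5 is region=SE. quarter columns in first-appearance order: q2_2025, q1_2025, q3_2025, q4_2025; column 3 is q3_2025.
Long rows with region=SE, quarter=q3_2025: max(784, 650, 204) = 784.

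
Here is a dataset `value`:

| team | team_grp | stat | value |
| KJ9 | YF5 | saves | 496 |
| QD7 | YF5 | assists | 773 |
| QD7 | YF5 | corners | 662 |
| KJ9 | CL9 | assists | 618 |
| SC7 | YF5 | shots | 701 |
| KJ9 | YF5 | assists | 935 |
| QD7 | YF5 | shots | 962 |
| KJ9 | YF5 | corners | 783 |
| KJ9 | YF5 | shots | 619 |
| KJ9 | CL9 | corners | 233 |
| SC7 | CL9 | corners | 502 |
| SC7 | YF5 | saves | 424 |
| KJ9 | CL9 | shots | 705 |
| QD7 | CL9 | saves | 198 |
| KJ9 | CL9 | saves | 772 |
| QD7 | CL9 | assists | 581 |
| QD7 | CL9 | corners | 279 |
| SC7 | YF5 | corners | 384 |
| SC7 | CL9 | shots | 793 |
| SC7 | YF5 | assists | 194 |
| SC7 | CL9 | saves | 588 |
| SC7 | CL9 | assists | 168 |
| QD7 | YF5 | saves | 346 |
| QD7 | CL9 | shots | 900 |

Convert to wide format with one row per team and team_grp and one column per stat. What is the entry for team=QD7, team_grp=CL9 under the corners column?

279

Wide layout: rows indexed by team and team_grp, columns are the 4 distinct stat values (saves, assists, corners, shots).
Cell (team=QD7, team_grp=CL9, stat=corners) draws from the long row where team=QD7, team_grp=CL9 and stat=corners, which has value=279.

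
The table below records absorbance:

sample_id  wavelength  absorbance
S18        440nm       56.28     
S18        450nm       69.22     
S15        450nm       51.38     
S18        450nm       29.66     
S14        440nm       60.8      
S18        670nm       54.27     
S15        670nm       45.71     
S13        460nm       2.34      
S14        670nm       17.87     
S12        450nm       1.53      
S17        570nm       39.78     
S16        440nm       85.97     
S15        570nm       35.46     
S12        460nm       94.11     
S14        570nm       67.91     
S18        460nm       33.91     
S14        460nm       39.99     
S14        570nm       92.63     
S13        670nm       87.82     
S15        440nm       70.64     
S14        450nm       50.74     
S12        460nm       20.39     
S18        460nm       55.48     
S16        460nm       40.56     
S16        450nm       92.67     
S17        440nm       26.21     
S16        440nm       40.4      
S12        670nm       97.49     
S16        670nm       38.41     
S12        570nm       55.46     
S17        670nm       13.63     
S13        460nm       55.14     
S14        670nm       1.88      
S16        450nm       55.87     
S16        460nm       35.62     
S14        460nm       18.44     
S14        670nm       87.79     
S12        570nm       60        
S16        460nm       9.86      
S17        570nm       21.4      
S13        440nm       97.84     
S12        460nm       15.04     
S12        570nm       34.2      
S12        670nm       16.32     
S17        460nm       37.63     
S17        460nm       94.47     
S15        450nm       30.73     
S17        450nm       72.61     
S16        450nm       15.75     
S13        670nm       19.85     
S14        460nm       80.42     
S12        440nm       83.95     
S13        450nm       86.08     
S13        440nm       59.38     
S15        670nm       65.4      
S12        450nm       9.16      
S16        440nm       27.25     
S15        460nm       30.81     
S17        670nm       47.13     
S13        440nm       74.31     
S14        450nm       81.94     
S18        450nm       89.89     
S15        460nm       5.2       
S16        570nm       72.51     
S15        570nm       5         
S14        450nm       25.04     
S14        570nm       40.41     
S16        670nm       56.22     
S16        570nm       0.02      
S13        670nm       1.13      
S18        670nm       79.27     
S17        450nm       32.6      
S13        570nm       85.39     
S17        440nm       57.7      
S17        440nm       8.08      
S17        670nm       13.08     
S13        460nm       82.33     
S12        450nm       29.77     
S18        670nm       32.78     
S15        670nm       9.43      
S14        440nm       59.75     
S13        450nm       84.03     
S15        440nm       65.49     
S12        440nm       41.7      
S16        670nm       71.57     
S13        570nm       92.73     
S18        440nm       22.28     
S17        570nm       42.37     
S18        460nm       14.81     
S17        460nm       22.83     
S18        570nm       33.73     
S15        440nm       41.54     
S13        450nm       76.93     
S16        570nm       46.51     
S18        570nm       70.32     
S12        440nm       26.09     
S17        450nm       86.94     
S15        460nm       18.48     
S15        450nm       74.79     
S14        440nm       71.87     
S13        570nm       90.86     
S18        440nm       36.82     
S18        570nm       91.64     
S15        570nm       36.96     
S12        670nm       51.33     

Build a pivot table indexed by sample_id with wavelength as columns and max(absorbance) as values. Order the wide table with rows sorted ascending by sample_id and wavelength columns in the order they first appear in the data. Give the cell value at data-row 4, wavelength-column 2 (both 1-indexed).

With rows sorted ascending by sample_id, row 4 is sample_id=S15. wavelength columns in first-appearance order: 440nm, 450nm, 670nm, 460nm, 570nm; column 2 is 450nm.
Long rows with sample_id=S15, wavelength=450nm: max(51.38, 30.73, 74.79) = 74.79.

74.79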